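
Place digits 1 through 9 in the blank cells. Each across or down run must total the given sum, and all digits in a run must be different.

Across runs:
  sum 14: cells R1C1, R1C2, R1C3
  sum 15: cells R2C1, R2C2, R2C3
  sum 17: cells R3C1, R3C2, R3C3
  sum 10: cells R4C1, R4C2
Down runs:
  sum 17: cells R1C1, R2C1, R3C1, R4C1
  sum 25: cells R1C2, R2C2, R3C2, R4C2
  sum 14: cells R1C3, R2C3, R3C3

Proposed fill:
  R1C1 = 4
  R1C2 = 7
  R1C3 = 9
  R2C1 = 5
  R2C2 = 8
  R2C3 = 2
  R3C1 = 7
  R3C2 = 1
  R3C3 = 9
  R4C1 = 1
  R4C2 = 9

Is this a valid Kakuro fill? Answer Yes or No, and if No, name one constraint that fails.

No — the down run R1C3–R3C3 sums to 20, not 14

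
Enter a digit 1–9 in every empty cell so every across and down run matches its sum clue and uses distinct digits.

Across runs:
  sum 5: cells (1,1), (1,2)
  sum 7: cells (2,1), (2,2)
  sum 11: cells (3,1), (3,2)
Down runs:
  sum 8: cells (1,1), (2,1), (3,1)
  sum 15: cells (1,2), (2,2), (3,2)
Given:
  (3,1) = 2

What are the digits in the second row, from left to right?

Given what's placed, (1,1) must be 1 to fit the 5 across and 8 down.
(1,2) = 5 − 1 = 4 completes the 5 across.
(2,1) = 8 − 3 = 5 completes the 8 down.
(2,2) = 7 − 5 = 2 completes the 7 across.
(3,2) = 11 − 2 = 9 completes the 11 across.

5, 2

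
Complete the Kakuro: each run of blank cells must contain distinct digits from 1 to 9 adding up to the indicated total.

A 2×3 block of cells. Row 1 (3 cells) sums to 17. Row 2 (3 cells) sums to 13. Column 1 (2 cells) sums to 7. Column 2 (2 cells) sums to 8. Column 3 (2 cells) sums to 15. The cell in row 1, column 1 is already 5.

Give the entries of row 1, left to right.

Given what's placed, (1,2) must be 3 to fit the 17 across and 8 down.
(1,3) = 17 − 8 = 9 completes the 17 across.
(2,1) = 7 − 5 = 2 completes the 7 down.
(2,2) = 8 − 3 = 5 completes the 8 down.
(2,3) = 13 − 7 = 6 completes the 13 across.

5, 3, 9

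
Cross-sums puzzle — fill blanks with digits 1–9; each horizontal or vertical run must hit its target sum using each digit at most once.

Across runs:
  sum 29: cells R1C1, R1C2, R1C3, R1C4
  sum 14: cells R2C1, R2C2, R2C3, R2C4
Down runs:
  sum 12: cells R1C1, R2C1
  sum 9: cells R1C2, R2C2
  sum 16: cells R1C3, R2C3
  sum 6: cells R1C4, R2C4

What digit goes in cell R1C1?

8

29 in 4 cells must be {5,7,8,9}; 16 in 2 cells must be {7,9}.
Only 5 fits R1C4 under both its across sum 29 and down sum 6.
The 14 across and the 16 down share only 7, so R2C3 = 7.
R2C4 = 6 − 5 = 1 completes the 6 down.
R1C3 = 16 − 7 = 9 completes the 16 down.
R2C1 = 4: the only remaining digit allowed by both the 14 across and the 12 down.
R2C2 = 14 − 12 = 2 completes the 14 across.
R1C1 = 12 − 4 = 8 completes the 12 down.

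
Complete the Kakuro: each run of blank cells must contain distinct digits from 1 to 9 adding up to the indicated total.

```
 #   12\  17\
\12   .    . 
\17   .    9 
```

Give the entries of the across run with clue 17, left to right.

17 in 2 cells must be {8,9}.
R1C2 = 17 − 9 = 8 completes the 17 down.
R2C1 = 17 − 9 = 8 completes the 17 across.
R1C1 = 12 − 8 = 4 completes the 12 across.

8 9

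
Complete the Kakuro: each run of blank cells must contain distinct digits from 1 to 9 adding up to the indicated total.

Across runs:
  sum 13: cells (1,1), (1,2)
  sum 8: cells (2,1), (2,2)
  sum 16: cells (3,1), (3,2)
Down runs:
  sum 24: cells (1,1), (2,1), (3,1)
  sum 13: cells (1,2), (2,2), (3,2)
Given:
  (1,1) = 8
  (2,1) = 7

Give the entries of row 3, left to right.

9 7

16 in 2 cells must be {7,9}; 24 in 3 cells must be {7,8,9}.
(1,2) = 13 − 8 = 5 completes the 13 across.
(2,2) = 8 − 7 = 1 completes the 8 across.
(3,1) = 24 − 15 = 9 completes the 24 down.
(3,2) = 16 − 9 = 7 completes the 16 across.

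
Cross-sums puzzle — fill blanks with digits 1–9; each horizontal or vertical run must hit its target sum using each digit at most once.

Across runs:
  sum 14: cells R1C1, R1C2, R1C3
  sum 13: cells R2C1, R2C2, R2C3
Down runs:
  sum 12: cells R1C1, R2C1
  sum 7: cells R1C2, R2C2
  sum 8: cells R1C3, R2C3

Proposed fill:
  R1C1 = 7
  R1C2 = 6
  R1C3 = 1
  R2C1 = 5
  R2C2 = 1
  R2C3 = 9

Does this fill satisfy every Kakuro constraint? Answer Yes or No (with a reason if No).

No — the down run R1C3–R2C3 sums to 10, not 8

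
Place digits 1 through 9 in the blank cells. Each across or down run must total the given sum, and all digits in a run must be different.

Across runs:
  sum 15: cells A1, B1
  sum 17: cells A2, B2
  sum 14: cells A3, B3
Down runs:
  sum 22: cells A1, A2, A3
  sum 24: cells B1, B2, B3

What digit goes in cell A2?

9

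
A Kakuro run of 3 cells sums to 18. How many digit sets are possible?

7

3 distinct digits from 1–9 sum between 6 and 24.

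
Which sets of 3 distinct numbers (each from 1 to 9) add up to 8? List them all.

3 distinct digits from 1–9 sum between 6 and 24.

{1,2,5}; {1,3,4}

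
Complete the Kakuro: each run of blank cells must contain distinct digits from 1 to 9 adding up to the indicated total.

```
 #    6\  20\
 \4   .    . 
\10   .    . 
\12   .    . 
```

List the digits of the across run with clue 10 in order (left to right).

4 in 2 cells must be {1,3}; 6 in 3 cells must be {1,2,3}.
The 4 across and the 20 down share only 3, so R1C2 = 3.
The 12 across and the 6 down share only 3, so R3C1 = 3.
R3C2 = 12 − 3 = 9 completes the 12 across.
R1C1 = 4 − 3 = 1 completes the 4 across.
R2C1 = 6 − 4 = 2 completes the 6 down.
R2C2 = 10 − 2 = 8 completes the 10 across.

2, 8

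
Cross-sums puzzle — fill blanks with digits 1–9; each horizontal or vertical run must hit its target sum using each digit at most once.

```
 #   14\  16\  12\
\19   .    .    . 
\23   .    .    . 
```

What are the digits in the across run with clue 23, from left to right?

23 in 3 cells must be {6,8,9}; 16 in 2 cells must be {7,9}.
The 23 across and the 16 down share only 9, so R2C2 = 9.
Given what's placed, R2C3 must be 8 to fit the 23 across and 12 down.
R1C2 = 16 − 9 = 7 completes the 16 down.
R1C3 = 12 − 8 = 4 completes the 12 down.
R2C1 = 23 − 17 = 6 completes the 23 across.
R1C1 = 19 − 11 = 8 completes the 19 across.

6 9 8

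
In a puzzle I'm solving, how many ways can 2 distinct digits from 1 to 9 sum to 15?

2

2 distinct digits from 1–9 sum between 3 and 17.
Enumerating: {6,9}, {7,8}.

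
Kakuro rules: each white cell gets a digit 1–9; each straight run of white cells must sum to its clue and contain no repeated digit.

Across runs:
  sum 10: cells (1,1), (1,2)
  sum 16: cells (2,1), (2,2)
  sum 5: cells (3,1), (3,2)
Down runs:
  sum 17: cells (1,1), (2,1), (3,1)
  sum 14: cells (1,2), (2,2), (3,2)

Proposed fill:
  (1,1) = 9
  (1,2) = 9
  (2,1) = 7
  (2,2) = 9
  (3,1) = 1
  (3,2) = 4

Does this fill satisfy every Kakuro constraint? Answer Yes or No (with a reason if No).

No — the down run (1,2)–(3,2) sums to 22, not 14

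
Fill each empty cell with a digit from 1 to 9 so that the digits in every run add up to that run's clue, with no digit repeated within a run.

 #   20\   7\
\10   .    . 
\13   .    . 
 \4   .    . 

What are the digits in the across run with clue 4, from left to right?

3 1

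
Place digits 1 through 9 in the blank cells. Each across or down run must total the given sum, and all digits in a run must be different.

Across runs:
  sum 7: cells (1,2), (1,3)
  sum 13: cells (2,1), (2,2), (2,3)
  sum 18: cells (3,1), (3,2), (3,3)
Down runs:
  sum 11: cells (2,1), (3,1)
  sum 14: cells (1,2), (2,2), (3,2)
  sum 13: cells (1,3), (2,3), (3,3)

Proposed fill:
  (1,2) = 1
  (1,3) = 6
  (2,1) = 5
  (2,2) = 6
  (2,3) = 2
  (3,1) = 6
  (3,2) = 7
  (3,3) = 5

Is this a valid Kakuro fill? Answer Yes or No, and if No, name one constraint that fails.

Across: 1+6=7; 5+6+2=13; 6+7+5=18. Down: 5+6=11; 1+6+7=14; 6+2+5=13. No digit repeats within any run.

Yes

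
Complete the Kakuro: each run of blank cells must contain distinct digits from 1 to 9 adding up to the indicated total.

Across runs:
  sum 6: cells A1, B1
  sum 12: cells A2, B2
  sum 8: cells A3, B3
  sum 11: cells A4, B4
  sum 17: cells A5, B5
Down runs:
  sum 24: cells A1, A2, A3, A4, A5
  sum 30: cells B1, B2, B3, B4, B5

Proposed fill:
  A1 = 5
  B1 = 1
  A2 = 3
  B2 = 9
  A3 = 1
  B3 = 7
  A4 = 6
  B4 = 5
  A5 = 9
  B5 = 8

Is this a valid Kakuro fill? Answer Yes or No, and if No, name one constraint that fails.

Across: 5+1=6; 3+9=12; 1+7=8; 6+5=11; 9+8=17. Down: 5+3+1+6+9=24; 1+9+7+5+8=30. No digit repeats within any run.

Yes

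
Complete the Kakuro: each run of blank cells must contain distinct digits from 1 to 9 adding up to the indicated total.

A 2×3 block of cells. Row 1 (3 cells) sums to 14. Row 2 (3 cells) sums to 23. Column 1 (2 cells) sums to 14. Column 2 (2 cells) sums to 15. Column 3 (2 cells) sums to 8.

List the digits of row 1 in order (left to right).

23 in 3 cells must be {6,8,9}.
The 23 across and the 8 down share only 6, so (2,3) = 6.
(1,3) = 8 − 6 = 2 completes the 8 down.
Nothing is forced directly, so branch on (2,1), whose candidates are 8 or 9. If (2,1) = 8: then (1,1) would have to be in {3,4,5,7,8,9} for the 14 across but in {6} for the 14 down — contradiction. So (2,1) = 9.
(1,1) = 14 − 9 = 5 completes the 14 down.
(1,2) = 14 − 7 = 7 completes the 14 across.
(2,2) = 23 − 15 = 8 completes the 23 across.

5 7 2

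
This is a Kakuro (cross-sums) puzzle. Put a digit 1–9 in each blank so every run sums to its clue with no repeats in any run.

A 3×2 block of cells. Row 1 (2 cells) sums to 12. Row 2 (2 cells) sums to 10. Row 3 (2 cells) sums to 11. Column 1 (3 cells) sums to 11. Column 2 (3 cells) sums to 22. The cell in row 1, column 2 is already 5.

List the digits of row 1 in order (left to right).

7 5

(1,1) = 12 − 5 = 7 completes the 12 across.
Given what's placed, (3,1) must be 3 to fit the 11 across and 11 down.
(3,2) = 11 − 3 = 8 completes the 11 across.
(2,1) = 11 − 10 = 1 completes the 11 down.
(2,2) = 10 − 1 = 9 completes the 10 across.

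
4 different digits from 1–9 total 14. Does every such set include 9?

No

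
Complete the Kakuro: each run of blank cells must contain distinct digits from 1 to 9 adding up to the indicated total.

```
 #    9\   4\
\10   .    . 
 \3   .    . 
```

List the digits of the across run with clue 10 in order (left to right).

3 in 2 cells must be {1,2}; 4 in 2 cells must be {1,3}.
The 3 across and the 4 down share only 1, so R2C2 = 1.
R1C2 = 4 − 1 = 3 completes the 4 down.
R2C1 = 3 − 1 = 2 completes the 3 across.
R1C1 = 10 − 3 = 7 completes the 10 across.

7 3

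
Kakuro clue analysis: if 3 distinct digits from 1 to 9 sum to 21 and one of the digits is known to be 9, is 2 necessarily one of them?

Counterexample: {4,8,9} sums to 21 under that restriction without using 2.

No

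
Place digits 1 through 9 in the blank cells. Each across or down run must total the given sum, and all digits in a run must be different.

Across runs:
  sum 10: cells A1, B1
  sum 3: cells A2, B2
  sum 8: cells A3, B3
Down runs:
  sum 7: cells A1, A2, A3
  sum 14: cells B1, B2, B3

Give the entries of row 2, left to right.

3 in 2 cells must be {1,2}; 7 in 3 cells must be {1,2,4}.
Nothing is forced directly, so branch on A2, whose candidates are 1 or 2. If A2 = 1: that forces B2 = 2, A3 = 2, after which B3 would have to be in {6} for the 8 across but in {3,4,5,7,8,9} for the 14 down — contradiction. So A2 = 2.
B2 = 3 − 2 = 1 completes the 3 across.
Given what's placed, A3 must be 1 to fit the 8 across and 7 down.
B3 = 8 − 1 = 7 completes the 8 across.
A1 = 7 − 3 = 4 completes the 7 down.
B1 = 10 − 4 = 6 completes the 10 across.

2 1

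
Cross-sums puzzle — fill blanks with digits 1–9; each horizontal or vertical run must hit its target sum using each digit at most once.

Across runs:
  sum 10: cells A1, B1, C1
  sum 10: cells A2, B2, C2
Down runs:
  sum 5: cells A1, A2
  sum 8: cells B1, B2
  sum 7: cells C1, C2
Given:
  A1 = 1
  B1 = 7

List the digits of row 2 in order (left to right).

4, 1, 5

C1 = 10 − 8 = 2 completes the 10 across.
A2 = 5 − 1 = 4 completes the 5 down.
B2 = 8 − 7 = 1 completes the 8 down.
C2 = 10 − 5 = 5 completes the 10 across.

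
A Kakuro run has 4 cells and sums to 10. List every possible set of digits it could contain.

{1,2,3,4}

4 distinct digits from 1–9 sum between 10 and 30.
Only one set works: {1,2,3,4}.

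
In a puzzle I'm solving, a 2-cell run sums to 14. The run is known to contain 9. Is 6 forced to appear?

No

The only way to make 14 from 2 distinct digits under that restriction is {5,9}, which does not contain 6.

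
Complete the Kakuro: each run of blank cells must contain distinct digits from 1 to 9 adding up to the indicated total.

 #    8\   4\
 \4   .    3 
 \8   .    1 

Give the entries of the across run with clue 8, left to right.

7 1

4 in 2 cells must be {1,3}.
R1C1 = 4 − 3 = 1 completes the 4 across.
R2C1 = 8 − 1 = 7 completes the 8 across.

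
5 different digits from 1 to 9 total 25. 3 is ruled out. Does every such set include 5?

Counterexample: {1,2,6,7,9} sums to 25 under that restriction without using 5.

No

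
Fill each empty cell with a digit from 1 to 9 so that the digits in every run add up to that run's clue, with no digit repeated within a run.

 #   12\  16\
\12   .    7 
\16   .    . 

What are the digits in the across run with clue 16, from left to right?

7 9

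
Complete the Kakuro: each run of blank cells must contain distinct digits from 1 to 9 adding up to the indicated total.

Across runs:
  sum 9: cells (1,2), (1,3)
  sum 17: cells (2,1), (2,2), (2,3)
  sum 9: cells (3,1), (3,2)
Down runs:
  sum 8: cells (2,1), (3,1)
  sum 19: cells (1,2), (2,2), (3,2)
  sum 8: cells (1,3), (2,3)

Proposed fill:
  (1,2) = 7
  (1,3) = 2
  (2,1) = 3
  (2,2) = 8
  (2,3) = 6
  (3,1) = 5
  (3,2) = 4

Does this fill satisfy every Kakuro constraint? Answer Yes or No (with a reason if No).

Across: 7+2=9; 3+8+6=17; 5+4=9. Down: 3+5=8; 7+8+4=19; 2+6=8. No digit repeats within any run.

Yes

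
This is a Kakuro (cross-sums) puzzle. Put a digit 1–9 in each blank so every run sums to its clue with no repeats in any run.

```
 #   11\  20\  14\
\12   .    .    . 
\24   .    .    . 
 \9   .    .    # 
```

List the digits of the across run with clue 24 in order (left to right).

7, 9, 8

24 in 3 cells must be {7,8,9}.
Nothing is forced directly, so branch on R2C1, whose candidates are 7 or 8. If R2C1 = 8: that forces R2C3 = 9, R1C3 = 5, R2C2 = 7, R1C1 = 1, after which R1C2 would have to be in {6} for the 12 across but in {4,5,8,9} for the 20 down — contradiction. So R2C1 = 7.
Nothing is forced directly, so branch on R2C2, whose candidates are 8 or 9. If R2C2 = 8: that forces R2C3 = 9, R1C3 = 5, R1C2 = 3, after which R3C2 would have to be in {1,2,3,4,5,6,7,8} for the 9 across but in {9} for the 20 down — contradiction. So R2C2 = 9.
R2C3 = 24 − 16 = 8 completes the 24 across.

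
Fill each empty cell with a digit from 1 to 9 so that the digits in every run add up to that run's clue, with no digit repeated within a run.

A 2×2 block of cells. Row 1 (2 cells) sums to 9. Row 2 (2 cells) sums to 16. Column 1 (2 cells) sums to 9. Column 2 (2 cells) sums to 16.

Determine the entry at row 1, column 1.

16 in 2 cells must be {7,9}.
The 9 across and the 16 down share only 7, so (1,2) = 7.
The 16 across and the 9 down share only 7, so (2,1) = 7.
(2,2) = 16 − 7 = 9 completes the 16 across.
(1,1) = 9 − 7 = 2 completes the 9 across.

2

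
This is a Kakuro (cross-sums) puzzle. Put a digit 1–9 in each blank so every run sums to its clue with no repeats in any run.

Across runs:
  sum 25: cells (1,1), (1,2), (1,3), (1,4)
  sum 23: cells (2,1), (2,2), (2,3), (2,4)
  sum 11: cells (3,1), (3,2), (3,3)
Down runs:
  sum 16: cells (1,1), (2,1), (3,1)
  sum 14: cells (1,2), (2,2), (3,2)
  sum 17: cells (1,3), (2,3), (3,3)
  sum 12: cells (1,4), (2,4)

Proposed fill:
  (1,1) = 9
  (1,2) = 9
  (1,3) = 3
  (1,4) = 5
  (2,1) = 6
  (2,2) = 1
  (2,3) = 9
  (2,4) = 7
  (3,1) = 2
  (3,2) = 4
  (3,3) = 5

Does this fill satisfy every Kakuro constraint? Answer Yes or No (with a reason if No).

No — the across run (1,1)–(1,4) sums to 26, not 25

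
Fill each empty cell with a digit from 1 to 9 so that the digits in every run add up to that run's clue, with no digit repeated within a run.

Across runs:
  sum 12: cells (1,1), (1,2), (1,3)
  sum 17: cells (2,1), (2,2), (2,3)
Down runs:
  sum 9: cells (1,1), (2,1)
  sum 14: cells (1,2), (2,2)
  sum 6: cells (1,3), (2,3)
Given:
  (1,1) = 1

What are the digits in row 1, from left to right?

1, 9, 2

(2,1) = 9 − 1 = 8 completes the 9 down.
Nothing is forced directly, so branch on (2,2), whose candidates are 5 or 6. If (2,2) = 6: that forces (1,2) = 8, after which (1,3) would have to be in {3} for the 12 across but in {1,2,4,5} for the 6 down — contradiction. So (2,2) = 5.
(1,2) = 14 − 5 = 9 completes the 14 down.
(1,3) = 12 − 10 = 2 completes the 12 across.
(2,3) = 17 − 13 = 4 completes the 17 across.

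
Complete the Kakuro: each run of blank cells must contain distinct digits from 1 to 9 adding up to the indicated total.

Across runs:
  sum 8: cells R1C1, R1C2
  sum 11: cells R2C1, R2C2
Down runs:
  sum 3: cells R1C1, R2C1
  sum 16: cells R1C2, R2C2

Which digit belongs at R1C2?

3 in 2 cells must be {1,2}; 16 in 2 cells must be {7,9}.
The 8 across and the 16 down share only 7, so R1C2 = 7.
The 11 across and the 3 down share only 2, so R2C1 = 2.
R2C2 = 11 − 2 = 9 completes the 11 across.
R1C1 = 8 − 7 = 1 completes the 8 across.

7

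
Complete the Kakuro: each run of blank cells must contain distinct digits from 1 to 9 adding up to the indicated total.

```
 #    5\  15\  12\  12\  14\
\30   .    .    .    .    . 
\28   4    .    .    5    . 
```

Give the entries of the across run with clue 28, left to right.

R1C1 = 5 − 4 = 1 completes the 5 down.
R1C4 = 12 − 5 = 7 completes the 12 down.
No cell is forced outright now. R1C2 can only be 8 or 9 (the digits allowed by both its 30 across and its 15 down). If R1C2 = 9: then R2C2 would have to be in {2,3,7,8,9} for the 28 across but in {6} for the 15 down — contradiction. So R1C2 = 8.
R2C2 = 15 − 8 = 7 completes the 15 down.
R2C5 = 9: the only remaining digit allowed by both the 28 across and the 14 down.
R1C5 = 14 − 9 = 5 completes the 14 down.
R2C3 = 28 − 25 = 3 completes the 28 across.
R1C3 = 30 − 21 = 9 completes the 30 across.

4, 7, 3, 5, 9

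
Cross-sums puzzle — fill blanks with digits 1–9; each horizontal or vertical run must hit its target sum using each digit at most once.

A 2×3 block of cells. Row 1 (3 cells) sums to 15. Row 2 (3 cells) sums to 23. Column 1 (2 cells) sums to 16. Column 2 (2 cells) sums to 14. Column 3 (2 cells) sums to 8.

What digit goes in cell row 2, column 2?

8

23 in 3 cells must be {6,8,9}; 16 in 2 cells must be {7,9}.
The 23 across and the 16 down share only 9, so (2,1) = 9.
Given what's placed, (2,3) must be 6 to fit the 23 across and 8 down.
(1,1) = 16 − 9 = 7 completes the 16 down.
(1,3) = 8 − 6 = 2 completes the 8 down.
(2,2) = 23 − 15 = 8 completes the 23 across.
(1,2) = 15 − 9 = 6 completes the 15 across.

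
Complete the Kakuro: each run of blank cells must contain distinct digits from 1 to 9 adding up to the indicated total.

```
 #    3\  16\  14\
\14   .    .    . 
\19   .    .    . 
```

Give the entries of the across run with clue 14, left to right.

1 7 6

3 in 2 cells must be {1,2}; 16 in 2 cells must be {7,9}.
The 19 across and the 3 down share only 2, so R2C1 = 2.
Given what's placed, R2C2 must be 9 to fit the 19 across and 16 down.
R2C3 = 19 − 11 = 8 completes the 19 across.
R1C1 = 3 − 2 = 1 completes the 3 down.
R1C2 = 16 − 9 = 7 completes the 16 down.
R1C3 = 14 − 8 = 6 completes the 14 across.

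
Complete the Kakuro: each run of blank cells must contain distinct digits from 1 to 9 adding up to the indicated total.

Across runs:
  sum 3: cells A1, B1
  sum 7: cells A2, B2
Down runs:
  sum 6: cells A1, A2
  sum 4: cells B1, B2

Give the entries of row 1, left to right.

3 in 2 cells must be {1,2}; 4 in 2 cells must be {1,3}.
The 3 across and the 4 down share only 1, so B1 = 1.
B2 = 4 − 1 = 3 completes the 4 down.
A1 = 3 − 1 = 2 completes the 3 across.
A2 = 7 − 3 = 4 completes the 7 across.

2 1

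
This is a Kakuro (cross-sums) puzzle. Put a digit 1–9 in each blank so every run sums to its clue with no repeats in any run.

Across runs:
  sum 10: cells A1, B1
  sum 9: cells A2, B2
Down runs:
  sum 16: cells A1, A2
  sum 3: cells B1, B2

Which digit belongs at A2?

7

16 in 2 cells must be {7,9}; 3 in 2 cells must be {1,2}.
The 9 across and the 16 down share only 7, so A2 = 7.
B2 = 9 − 7 = 2 completes the 9 across.
A1 = 16 − 7 = 9 completes the 16 down.
B1 = 10 − 9 = 1 completes the 10 across.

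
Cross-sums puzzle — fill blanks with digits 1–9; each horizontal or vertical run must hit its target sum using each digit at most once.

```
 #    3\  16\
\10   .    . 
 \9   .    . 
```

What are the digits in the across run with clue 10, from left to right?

1 9

3 in 2 cells must be {1,2}; 16 in 2 cells must be {7,9}.
The 9 across and the 16 down share only 7, so R2C2 = 7.
R1C2 = 16 − 7 = 9 completes the 16 down.
R2C1 = 9 − 7 = 2 completes the 9 across.
R1C1 = 10 − 9 = 1 completes the 10 across.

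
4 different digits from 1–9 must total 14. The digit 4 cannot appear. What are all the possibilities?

{1,2,3,8}; {1,2,5,6}

4 distinct digits from 1–9 sum between 10 and 30.
Dropping sets that contain 4.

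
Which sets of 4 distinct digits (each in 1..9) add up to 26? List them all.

4 distinct digits from 1–9 sum between 10 and 30.

{2,7,8,9}; {3,6,8,9}; {4,5,8,9}; {4,6,7,9}; {5,6,7,8}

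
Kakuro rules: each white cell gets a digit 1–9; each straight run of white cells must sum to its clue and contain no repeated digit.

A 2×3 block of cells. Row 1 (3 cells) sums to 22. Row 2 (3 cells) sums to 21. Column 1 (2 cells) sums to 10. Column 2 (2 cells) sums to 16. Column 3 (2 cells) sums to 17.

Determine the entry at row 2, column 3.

8

16 in 2 cells must be {7,9}; 17 in 2 cells must be {8,9}.
Nothing is forced directly, so branch on (1,3), whose candidates are 8 or 9. If (1,3) = 8: that forces (1,1) = 9, after which (1,2) would have to be in {5} for the 22 across but in {7,9} for the 16 down — contradiction. So (1,3) = 9.
Given what's placed, (1,2) must be 7 to fit the 22 across and 16 down.
(2,2) = 16 − 7 = 9 completes the 16 down.
(2,3) = 17 − 9 = 8 completes the 17 down.
(1,1) = 22 − 16 = 6 completes the 22 across.
(2,1) = 21 − 17 = 4 completes the 21 across.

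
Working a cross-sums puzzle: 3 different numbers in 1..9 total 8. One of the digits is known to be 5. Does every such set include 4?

No

The only way to make 8 from 3 distinct digits under that restriction is {1,2,5}, which does not contain 4.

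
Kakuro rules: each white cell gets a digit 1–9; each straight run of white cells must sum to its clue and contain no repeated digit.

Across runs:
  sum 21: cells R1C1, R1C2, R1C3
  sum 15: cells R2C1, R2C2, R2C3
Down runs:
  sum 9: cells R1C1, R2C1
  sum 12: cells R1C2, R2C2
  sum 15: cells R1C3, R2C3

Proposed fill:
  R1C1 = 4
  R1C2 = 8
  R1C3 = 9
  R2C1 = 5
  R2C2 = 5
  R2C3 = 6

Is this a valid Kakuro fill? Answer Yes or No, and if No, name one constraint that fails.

No — the across run R2C1–R2C3 sums to 16, not 15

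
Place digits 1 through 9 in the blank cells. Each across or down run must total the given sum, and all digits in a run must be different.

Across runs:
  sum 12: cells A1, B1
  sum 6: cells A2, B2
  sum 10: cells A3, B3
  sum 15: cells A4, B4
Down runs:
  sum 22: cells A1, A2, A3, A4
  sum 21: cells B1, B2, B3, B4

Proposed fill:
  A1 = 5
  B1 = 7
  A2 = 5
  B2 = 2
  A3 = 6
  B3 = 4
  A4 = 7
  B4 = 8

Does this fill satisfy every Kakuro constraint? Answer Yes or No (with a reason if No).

No — the across run A2–B2 sums to 7, not 6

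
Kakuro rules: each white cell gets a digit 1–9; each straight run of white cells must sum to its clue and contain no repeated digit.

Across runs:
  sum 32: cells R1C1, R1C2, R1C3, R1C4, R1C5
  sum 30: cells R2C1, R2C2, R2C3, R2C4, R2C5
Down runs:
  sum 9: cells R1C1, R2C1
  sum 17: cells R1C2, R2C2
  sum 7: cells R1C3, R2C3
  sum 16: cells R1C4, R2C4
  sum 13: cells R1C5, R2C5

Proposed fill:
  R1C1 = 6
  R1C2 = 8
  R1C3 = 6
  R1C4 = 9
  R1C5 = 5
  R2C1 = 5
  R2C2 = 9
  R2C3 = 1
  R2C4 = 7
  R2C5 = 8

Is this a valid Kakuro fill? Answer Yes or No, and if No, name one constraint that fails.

No — the down run R1C1–R2C1 sums to 11, not 9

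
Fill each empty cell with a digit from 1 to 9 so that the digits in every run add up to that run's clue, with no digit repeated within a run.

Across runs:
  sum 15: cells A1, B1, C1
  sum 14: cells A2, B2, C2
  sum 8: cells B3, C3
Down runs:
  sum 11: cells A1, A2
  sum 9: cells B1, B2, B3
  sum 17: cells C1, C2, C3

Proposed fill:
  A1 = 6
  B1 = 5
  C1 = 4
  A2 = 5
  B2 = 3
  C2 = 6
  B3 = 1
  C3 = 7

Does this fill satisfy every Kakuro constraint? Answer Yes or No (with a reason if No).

Across: 6+5+4=15; 5+3+6=14; 1+7=8. Down: 6+5=11; 5+3+1=9; 4+6+7=17. No digit repeats within any run.

Yes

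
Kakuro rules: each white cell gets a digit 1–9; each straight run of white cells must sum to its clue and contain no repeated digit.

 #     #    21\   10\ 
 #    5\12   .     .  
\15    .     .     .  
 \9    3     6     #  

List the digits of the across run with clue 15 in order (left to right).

2 7 6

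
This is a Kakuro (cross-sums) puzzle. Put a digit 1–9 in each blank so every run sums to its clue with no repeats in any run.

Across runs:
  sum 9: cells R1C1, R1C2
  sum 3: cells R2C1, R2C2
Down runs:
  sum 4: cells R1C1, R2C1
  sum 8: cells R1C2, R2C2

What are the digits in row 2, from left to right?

3 in 2 cells must be {1,2}; 4 in 2 cells must be {1,3}.
The 3 across and the 4 down share only 1, so R2C1 = 1.
R2C2 = 3 − 1 = 2 completes the 3 across.
R1C1 = 4 − 1 = 3 completes the 4 down.
R1C2 = 9 − 3 = 6 completes the 9 across.

1 2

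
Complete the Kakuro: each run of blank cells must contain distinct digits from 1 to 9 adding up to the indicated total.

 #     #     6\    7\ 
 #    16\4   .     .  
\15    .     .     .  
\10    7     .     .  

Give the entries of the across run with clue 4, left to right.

3 1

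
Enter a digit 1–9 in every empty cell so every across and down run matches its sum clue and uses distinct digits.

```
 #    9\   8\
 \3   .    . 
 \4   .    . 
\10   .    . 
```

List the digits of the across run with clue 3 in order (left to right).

3 in 2 cells must be {1,2}; 4 in 2 cells must be {1,3}.
Nothing is forced directly, so branch on R2C1, whose candidates are 1 or 3. If R2C1 = 3: that forces R2C2 = 1, R1C2 = 2, after which R3C2 would have to be in {1,2,3,4,6,7,8,9} for the 10 across but in {5} for the 8 down — contradiction. So R2C1 = 1.
Given what's placed, R1C1 must be 2 to fit the 3 across and 9 down.
R1C2 = 3 − 2 = 1 completes the 3 across.
R2C2 = 4 − 1 = 3 completes the 4 across.
R3C1 = 9 − 3 = 6 completes the 9 down.
R3C2 = 10 − 6 = 4 completes the 10 across.

2, 1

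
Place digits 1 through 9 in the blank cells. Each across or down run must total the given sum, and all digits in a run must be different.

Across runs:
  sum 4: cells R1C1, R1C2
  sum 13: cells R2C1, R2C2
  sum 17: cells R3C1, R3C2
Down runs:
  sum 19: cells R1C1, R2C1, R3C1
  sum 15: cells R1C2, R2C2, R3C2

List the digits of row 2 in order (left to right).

4 in 2 cells must be {1,3}; 17 in 2 cells must be {8,9}.
The 4 across and the 19 down share only 3, so R1C1 = 3.
R1C2 = 4 − 3 = 1 completes the 4 across.
Given what's placed, R3C1 must be 9 to fit the 17 across and 19 down.
R3C2 = 17 − 9 = 8 completes the 17 across.
R2C1 = 19 − 12 = 7 completes the 19 down.
R2C2 = 13 − 7 = 6 completes the 13 across.

7 6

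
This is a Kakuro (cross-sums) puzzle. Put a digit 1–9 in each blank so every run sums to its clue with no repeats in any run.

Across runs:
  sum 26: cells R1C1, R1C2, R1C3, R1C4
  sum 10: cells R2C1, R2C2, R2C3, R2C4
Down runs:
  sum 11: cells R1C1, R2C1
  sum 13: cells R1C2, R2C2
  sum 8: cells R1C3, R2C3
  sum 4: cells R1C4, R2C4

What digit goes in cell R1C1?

10 in 4 cells must be {1,2,3,4}; 4 in 2 cells must be {1,3}.
Only 3 fits R1C4 under both its across sum 26 and down sum 4.
The 10 across and the 13 down share only 4, so R2C2 = 4.
R2C4 = 4 − 3 = 1 completes the 4 down.
R1C2 = 13 − 4 = 9 completes the 13 down.
R1C3 = 6: the only remaining digit allowed by both the 26 across and the 8 down.
R2C3 = 8 − 6 = 2 completes the 8 down.
R1C1 = 26 − 18 = 8 completes the 26 across.

8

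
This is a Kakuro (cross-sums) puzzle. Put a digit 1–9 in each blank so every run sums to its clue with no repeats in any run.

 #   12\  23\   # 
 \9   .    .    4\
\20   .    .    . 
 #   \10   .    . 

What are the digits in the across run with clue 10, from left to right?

9 1

23 in 3 cells must be {6,8,9}; 4 in 2 cells must be {1,3}.
The 20 across and the 4 down share only 3, so R2C3 = 3.
R3C3 = 4 − 3 = 1 completes the 4 down.
R3C2 = 10 − 1 = 9 completes the 10 across.
R2C2 = 8: the only remaining digit allowed by both the 20 across and the 23 down.
R1C2 = 23 − 17 = 6 completes the 23 down.
R2C1 = 20 − 11 = 9 completes the 20 across.
R1C1 = 9 − 6 = 3 completes the 9 across.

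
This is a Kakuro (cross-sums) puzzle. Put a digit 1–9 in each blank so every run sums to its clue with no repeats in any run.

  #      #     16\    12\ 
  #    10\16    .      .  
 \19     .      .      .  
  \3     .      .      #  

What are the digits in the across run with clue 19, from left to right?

8 6 5

16 in 2 cells must be {7,9}; 3 in 2 cells must be {1,2}.
Nothing is forced directly, so branch on R1C2, whose candidates are 7 or 9. If R1C2 = 7: that forces R1C3 = 9, R2C3 = 3, R3C2 = 1, after which R2C2 would have to be in {7,9} for the 19 across but in {8} for the 16 down — contradiction. So R1C2 = 9.
R1C3 = 16 − 9 = 7 completes the 16 across.
R2C3 = 12 − 7 = 5 completes the 12 down.
R2C2 = 6: the only remaining digit allowed by both the 19 across and the 16 down.
R3C2 = 16 − 15 = 1 completes the 16 down.
R2C1 = 19 − 11 = 8 completes the 19 across.
R3C1 = 3 − 1 = 2 completes the 3 across.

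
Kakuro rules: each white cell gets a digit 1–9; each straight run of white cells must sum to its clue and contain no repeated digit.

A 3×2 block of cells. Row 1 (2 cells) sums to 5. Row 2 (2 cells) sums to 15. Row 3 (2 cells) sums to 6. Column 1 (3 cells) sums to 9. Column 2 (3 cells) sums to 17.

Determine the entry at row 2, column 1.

The 15 across and the 9 down share only 6, so (2,1) = 6.
(2,2) = 15 − 6 = 9 completes the 15 across.
Nothing is forced directly, so branch on (1,1), whose candidates are 1 or 2. If (1,1) = 1: then (1,2) would have to be in {4} for the 5 across but in {1,2,3,5,6,7} for the 17 down — contradiction. So (1,1) = 2.
(1,2) = 5 − 2 = 3 completes the 5 across.
(3,1) = 9 − 8 = 1 completes the 9 down.
(3,2) = 6 − 1 = 5 completes the 6 across.

6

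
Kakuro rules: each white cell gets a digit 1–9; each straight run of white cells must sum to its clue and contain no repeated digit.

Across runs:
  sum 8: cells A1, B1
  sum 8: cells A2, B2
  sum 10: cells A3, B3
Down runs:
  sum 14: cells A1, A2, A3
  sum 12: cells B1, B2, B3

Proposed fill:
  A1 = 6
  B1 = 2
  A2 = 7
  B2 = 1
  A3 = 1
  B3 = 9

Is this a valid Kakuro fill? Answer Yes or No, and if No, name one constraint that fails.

Across: 6+2=8; 7+1=8; 1+9=10. Down: 6+7+1=14; 2+1+9=12. No digit repeats within any run.

Yes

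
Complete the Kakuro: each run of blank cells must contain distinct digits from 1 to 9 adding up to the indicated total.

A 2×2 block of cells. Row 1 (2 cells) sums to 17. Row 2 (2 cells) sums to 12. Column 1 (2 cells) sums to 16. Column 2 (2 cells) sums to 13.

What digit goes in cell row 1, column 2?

8

17 in 2 cells must be {8,9}; 16 in 2 cells must be {7,9}.
The 17 across and the 16 down share only 9, so (1,1) = 9.
(1,2) = 17 − 9 = 8 completes the 17 across.
(2,1) = 16 − 9 = 7 completes the 16 down.
(2,2) = 12 − 7 = 5 completes the 12 across.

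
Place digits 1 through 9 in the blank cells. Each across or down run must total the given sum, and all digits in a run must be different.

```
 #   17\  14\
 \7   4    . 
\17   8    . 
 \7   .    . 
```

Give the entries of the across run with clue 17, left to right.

8, 9

17 in 2 cells must be {8,9}.
R1C2 = 7 − 4 = 3 completes the 7 across.
R2C2 = 17 − 8 = 9 completes the 17 across.
R3C1 = 17 − 12 = 5 completes the 17 down.
R3C2 = 7 − 5 = 2 completes the 7 across.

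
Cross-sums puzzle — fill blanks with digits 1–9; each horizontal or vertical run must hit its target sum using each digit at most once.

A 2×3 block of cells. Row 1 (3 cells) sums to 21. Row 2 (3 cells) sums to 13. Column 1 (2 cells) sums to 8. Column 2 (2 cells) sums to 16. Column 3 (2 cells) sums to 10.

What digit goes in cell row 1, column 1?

5

16 in 2 cells must be {7,9}.
Nothing is forced directly, so branch on (1,1), whose candidates are 5 or 6 or 7. If (1,1) = 6: that forces (1,2) = 7, (1,3) = 8, (2,1) = 2, after which (2,2) would have to be in {3,4,5,6,7,8} for the 13 across but in {9} for the 16 down — contradiction. If (1,1) = 7: that forces (1,2) = 9, after which (1,3) would have to be in {5} for the 21 across but in {1,2,3,4,6,7,8,9} for the 10 down — contradiction. So (1,1) = 5.
(2,1) = 8 − 5 = 3 completes the 8 down.
Given what's placed, (2,2) must be 9 to fit the 13 across and 16 down.
(2,3) = 13 − 12 = 1 completes the 13 across.
(1,2) = 16 − 9 = 7 completes the 16 down.
(1,3) = 21 − 12 = 9 completes the 21 across.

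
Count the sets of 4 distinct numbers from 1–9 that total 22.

11

4 distinct digits from 1–9 sum between 10 and 30.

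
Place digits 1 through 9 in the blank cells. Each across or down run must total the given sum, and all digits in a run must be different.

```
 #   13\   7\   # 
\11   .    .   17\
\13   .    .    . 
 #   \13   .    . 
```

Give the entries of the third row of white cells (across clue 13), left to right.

4 9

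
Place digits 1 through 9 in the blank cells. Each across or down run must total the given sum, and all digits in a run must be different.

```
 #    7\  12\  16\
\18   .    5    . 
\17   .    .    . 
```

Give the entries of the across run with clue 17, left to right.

1 7 9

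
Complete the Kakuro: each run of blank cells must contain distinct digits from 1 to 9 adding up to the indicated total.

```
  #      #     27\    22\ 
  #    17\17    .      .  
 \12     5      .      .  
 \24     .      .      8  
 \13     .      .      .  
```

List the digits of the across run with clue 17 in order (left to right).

8, 9

17 in 2 cells must be {8,9}; 24 in 3 cells must be {7,8,9}.
R1C3 = 9: the only remaining digit allowed by both the 17 across and the 22 down.
R3C1 = 9: the only remaining digit allowed by both the 24 across and the 17 down.
R3C2 = 24 − 17 = 7 completes the 24 across.
R4C1 = 17 − 14 = 3 completes the 17 down.
R1C2 = 17 − 9 = 8 completes the 17 across.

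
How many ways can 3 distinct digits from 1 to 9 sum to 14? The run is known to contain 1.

3

3 distinct digits from 1–9 sum between 6 and 24.
Keeping only sets containing 1.
Enumerating: {1,4,9}, {1,5,8}, {1,6,7}.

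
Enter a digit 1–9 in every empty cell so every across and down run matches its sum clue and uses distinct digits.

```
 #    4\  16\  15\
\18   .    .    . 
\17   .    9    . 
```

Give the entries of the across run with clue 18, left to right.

3, 7, 8

4 in 2 cells must be {1,3}; 16 in 2 cells must be {7,9}.
R1C2 = 16 − 9 = 7 completes the 16 down.
R1C1 = 3: the only remaining digit allowed by both the 18 across and the 4 down.
R1C3 = 18 − 10 = 8 completes the 18 across.
R2C1 = 4 − 3 = 1 completes the 4 down.
R2C3 = 17 − 10 = 7 completes the 17 across.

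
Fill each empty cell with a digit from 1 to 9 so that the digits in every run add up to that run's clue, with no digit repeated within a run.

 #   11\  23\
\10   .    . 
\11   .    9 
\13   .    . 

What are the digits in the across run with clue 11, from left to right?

23 in 3 cells must be {6,8,9}.
R2C1 = 11 − 9 = 2 completes the 11 across.
No cell is forced outright now. R1C2 can only be 6 or 8 (the digits allowed by both its 10 across and its 23 down). If R1C2 = 8: then R1C1 would have to be in {2} for the 10 across but in {1,3,4,5,6,8} for the 11 down — contradiction. So R1C2 = 6.
R1C1 = 10 − 6 = 4 completes the 10 across.
R3C1 = 11 − 6 = 5 completes the 11 down.
R3C2 = 13 − 5 = 8 completes the 13 across.

2, 9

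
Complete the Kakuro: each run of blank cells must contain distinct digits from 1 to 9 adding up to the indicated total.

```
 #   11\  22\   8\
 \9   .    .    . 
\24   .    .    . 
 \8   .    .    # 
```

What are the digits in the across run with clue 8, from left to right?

1 7

24 in 3 cells must be {7,8,9}.
Only 7 fits R2C3 under both its across sum 24 and down sum 8.
R1C3 = 8 − 7 = 1 completes the 8 down.
Given what's placed, R2C1 must be 8 to fit the 24 across and 11 down.
R2C2 = 24 − 15 = 9 completes the 24 across.
R1C1 = 2: the only remaining digit allowed by both the 9 across and the 11 down.
R1C2 = 9 − 3 = 6 completes the 9 across.
R3C1 = 11 − 10 = 1 completes the 11 down.
R3C2 = 8 − 1 = 7 completes the 8 across.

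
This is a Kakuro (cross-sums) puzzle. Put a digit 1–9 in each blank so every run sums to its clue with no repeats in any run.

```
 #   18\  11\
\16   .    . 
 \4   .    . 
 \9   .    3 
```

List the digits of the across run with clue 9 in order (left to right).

16 in 2 cells must be {7,9}; 4 in 2 cells must be {1,3}.
R1C2 = 7: the only remaining digit allowed by both the 16 across and the 11 down.
R2C2 = 11 − 10 = 1 completes the 11 down.
R3C1 = 9 − 3 = 6 completes the 9 across.
R1C1 = 16 − 7 = 9 completes the 16 across.
R2C1 = 4 − 1 = 3 completes the 4 across.

6 3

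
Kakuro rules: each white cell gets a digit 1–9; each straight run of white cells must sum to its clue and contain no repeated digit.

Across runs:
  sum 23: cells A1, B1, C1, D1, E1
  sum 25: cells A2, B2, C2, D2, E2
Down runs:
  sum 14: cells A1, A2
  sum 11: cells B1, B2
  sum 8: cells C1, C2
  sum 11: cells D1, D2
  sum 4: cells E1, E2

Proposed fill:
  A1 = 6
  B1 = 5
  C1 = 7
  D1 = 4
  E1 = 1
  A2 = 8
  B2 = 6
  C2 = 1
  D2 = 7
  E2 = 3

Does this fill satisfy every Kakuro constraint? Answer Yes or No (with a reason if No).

Across: 6+5+7+4+1=23; 8+6+1+7+3=25. Down: 6+8=14; 5+6=11; 7+1=8; 4+7=11; 1+3=4. No digit repeats within any run.

Yes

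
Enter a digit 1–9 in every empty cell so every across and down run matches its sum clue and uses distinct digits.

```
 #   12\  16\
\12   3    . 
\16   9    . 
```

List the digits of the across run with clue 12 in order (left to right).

16 in 2 cells must be {7,9}.
R1C2 = 12 − 3 = 9 completes the 12 across.
R2C2 = 16 − 9 = 7 completes the 16 across.

3 9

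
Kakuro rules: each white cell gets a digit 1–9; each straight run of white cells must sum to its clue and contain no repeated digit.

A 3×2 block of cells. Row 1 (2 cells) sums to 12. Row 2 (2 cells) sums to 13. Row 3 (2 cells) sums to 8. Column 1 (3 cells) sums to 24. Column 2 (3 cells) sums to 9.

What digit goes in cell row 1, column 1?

24 in 3 cells must be {7,8,9}.
The 8 across and the 24 down share only 7, so (3,1) = 7.
(3,2) = 8 − 7 = 1 completes the 8 across.
Nothing is forced directly, so branch on (1,1), whose candidates are 8 or 9. If (1,1) = 8: then (1,2) would have to be in {4} for the 12 across but in {2,3,5,6} for the 9 down — contradiction. So (1,1) = 9.
(1,2) = 12 − 9 = 3 completes the 12 across.
(2,1) = 24 − 16 = 8 completes the 24 down.
(2,2) = 13 − 8 = 5 completes the 13 across.

9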